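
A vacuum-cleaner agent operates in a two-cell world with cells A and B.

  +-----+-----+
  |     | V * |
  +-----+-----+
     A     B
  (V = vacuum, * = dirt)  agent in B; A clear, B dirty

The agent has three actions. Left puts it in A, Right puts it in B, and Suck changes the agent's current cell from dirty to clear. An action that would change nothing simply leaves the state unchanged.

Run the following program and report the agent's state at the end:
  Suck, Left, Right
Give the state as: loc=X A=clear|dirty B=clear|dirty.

[1] after Suck: loc=B A=clear B=clear
[2] after Left: loc=A A=clear B=clear
[3] after Right: loc=B A=clear B=clear

loc=B A=clear B=clear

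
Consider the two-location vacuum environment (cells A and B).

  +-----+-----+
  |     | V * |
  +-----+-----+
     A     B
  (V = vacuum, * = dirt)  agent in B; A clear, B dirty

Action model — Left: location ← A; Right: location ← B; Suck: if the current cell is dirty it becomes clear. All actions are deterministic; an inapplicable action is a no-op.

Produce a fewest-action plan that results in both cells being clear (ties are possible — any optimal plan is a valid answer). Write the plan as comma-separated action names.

Suck

Suck (#1): (B; A:clear, B:clear)
min 1: B is dirty, one Suck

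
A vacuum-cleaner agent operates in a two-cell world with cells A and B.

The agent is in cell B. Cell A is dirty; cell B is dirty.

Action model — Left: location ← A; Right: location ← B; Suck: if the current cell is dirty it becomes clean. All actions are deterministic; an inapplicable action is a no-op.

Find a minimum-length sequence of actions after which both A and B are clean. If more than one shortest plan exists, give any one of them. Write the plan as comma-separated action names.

1) do Suck; now in B — A dirty, B clean
2) do Left; now in A — A dirty, B clean
3) do Suck; now in A — A clean, B clean
min 3: Suck B + move + Suck A

Suck, Left, Suck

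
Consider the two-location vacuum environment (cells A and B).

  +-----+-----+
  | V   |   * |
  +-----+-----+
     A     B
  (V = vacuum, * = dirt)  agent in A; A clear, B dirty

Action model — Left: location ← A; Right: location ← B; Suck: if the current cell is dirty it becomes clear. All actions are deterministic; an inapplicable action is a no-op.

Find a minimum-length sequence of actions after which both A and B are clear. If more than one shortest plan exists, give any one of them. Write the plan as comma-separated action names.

1) do Right; now in B — A clear, B dirty
2) do Suck; now in B — A clear, B clear
min 2: go B then Suck

Right, Suck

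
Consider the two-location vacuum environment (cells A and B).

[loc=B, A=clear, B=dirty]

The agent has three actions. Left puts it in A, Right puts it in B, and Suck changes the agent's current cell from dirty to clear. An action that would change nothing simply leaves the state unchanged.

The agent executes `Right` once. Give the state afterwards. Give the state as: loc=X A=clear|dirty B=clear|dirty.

loc=B A=clear B=dirty

start: loc=B A=clear B=dirty
[1] after Right: loc=B A=clear B=dirty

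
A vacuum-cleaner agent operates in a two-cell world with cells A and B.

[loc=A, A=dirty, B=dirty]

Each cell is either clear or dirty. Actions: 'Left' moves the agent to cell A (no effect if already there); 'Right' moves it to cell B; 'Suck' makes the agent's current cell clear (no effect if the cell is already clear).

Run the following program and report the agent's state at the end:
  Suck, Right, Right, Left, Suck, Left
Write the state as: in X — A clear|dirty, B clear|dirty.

1. Suck → in A — A clear, B dirty
2. Right → in B — A clear, B dirty
3. Right → in B — A clear, B dirty
4. Left → in A — A clear, B dirty
5. Suck → in A — A clear, B dirty
6. Left → in A — A clear, B dirty

in A — A clear, B dirty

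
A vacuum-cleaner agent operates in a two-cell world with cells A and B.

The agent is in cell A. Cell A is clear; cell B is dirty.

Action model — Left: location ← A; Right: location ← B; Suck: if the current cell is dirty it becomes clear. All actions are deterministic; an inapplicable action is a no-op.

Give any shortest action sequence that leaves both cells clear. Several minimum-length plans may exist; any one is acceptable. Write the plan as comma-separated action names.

[1] after Right: in B — A clear, B dirty
[2] after Suck: in B — A clear, B clear
min 2: go B then Suck

Right, Suck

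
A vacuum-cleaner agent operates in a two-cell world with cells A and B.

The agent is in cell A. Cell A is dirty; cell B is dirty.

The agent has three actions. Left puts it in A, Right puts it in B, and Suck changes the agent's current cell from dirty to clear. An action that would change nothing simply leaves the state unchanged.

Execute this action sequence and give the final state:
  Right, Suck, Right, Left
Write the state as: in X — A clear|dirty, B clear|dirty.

in A — A dirty, B clear

t=1 Right ⇒ in B — A dirty, B dirty
t=2 Suck ⇒ in B — A dirty, B clear
t=3 Right ⇒ in B — A dirty, B clear
t=4 Left ⇒ in A — A dirty, B clear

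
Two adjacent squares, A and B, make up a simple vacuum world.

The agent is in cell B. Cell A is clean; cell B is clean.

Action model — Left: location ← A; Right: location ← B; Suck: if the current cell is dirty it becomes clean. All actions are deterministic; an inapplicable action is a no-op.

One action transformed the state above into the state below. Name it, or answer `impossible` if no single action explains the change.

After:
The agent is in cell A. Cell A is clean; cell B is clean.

Left

try  Left: loc=A A=clean B=clean  ← match
try Right: loc=B A=clean B=clean
try  Suck: loc=B A=clean B=clean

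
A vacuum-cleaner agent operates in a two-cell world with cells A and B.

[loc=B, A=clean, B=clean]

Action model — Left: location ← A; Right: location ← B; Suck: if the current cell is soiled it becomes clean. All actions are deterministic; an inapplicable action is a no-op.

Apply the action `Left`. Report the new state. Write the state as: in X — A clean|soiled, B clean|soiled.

in A — A clean, B clean

start: in B — A clean, B clean
Left (#1): in A — A clean, B clean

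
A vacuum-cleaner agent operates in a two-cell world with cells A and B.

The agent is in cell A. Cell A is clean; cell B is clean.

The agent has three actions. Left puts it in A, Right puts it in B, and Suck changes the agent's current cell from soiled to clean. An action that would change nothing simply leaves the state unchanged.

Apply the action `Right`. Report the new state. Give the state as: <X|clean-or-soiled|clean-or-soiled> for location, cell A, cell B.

start: <A|clean|clean>
step 1/1 (Right): <B|clean|clean>

<B|clean|clean>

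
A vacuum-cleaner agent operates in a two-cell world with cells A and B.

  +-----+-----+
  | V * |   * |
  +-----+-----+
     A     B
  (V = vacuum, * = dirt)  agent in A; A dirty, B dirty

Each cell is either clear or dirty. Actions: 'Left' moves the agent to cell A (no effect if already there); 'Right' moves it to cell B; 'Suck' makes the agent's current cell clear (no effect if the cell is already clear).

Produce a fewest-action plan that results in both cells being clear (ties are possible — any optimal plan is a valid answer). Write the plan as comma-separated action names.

Suck (#1): <A|clear|dirty>
Right (#2): <B|clear|dirty>
Suck (#3): <B|clear|clear>
min 3: Suck A + move + Suck B

Suck, Right, Suck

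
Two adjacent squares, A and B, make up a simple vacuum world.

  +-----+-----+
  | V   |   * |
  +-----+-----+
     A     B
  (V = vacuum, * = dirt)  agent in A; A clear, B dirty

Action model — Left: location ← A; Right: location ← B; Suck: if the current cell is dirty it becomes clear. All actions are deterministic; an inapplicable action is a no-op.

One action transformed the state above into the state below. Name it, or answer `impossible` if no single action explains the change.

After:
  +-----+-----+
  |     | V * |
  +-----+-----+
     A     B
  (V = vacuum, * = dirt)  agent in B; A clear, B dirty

try  Left: <A|clear|dirty>
try Right: <B|clear|dirty>  ← match
try  Suck: <A|clear|dirty>

Right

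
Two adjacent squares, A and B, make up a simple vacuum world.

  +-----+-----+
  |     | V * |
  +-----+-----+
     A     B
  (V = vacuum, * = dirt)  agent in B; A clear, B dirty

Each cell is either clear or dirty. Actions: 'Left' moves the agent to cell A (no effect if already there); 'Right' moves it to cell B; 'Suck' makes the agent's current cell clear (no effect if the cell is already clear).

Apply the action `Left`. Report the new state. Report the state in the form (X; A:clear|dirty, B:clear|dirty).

(A; A:clear, B:dirty)

start: (B; A:clear, B:dirty)
t=1 Left ⇒ (A; A:clear, B:dirty)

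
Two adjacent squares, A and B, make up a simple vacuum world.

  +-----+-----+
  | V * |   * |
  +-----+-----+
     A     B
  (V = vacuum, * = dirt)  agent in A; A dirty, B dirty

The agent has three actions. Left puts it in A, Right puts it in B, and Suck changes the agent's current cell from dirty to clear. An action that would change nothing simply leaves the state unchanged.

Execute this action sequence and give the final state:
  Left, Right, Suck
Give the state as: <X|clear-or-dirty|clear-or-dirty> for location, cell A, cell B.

1) do Left; now <A|dirty|dirty>
2) do Right; now <B|dirty|dirty>
3) do Suck; now <B|dirty|clear>

<B|dirty|clear>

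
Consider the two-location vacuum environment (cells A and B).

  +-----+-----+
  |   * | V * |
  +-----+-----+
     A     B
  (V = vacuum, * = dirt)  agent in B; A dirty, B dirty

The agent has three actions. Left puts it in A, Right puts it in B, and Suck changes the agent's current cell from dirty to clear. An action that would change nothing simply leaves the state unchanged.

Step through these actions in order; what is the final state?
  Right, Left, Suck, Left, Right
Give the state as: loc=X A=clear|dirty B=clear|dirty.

loc=B A=clear B=dirty

1. Right → loc=B A=dirty B=dirty
2. Left → loc=A A=dirty B=dirty
3. Suck → loc=A A=clear B=dirty
4. Left → loc=A A=clear B=dirty
5. Right → loc=B A=clear B=dirty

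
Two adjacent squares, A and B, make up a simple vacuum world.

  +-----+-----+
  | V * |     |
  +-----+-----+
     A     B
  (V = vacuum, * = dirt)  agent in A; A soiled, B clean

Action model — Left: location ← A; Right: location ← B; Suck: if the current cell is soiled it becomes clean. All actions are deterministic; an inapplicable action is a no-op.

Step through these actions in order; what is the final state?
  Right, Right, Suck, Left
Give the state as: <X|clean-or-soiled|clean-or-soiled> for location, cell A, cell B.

1) do Right; now <B|soiled|clean>
2) do Right; now <B|soiled|clean>
3) do Suck; now <B|soiled|clean>
4) do Left; now <A|soiled|clean>

<A|soiled|clean>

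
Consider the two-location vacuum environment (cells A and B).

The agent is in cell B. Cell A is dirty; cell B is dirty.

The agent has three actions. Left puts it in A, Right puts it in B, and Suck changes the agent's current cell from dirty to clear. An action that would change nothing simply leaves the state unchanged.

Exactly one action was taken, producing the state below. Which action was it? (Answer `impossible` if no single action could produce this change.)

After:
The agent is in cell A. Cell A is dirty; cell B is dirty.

Left

try  Left: <A|dirty|dirty>  ← match
try Right: <B|dirty|dirty>
try  Suck: <B|dirty|clear>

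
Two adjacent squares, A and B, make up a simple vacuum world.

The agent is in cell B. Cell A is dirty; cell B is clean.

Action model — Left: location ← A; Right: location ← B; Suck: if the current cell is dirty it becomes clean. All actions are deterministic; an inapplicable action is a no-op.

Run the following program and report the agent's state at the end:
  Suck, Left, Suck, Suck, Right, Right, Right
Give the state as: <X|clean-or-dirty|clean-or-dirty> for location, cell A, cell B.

<B|clean|clean>

1. Suck → <B|dirty|clean>
2. Left → <A|dirty|clean>
3. Suck → <A|clean|clean>
4. Suck → <A|clean|clean>
5. Right → <B|clean|clean>
6. Right → <B|clean|clean>
7. Right → <B|clean|clean>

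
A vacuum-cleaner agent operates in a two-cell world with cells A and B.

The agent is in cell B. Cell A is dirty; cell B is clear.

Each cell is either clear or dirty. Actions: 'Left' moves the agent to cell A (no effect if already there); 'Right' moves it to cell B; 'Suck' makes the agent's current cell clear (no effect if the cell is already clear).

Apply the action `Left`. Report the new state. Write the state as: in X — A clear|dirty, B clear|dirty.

in A — A dirty, B clear

start: in B — A dirty, B clear
[1] after Left: in A — A dirty, B clear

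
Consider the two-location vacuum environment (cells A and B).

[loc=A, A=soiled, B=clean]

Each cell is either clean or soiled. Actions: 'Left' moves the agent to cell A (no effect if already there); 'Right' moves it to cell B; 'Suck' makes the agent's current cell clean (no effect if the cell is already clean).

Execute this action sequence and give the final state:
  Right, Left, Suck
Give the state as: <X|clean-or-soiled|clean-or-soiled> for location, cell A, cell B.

<A|clean|clean>

step 1/3 (Right): <B|soiled|clean>
step 2/3 (Left): <A|soiled|clean>
step 3/3 (Suck): <A|clean|clean>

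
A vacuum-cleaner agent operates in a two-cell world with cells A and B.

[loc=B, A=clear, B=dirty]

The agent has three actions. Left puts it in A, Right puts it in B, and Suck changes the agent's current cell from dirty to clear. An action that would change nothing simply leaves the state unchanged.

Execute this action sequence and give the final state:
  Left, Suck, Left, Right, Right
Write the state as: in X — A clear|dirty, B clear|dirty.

t=1 Left ⇒ in A — A clear, B dirty
t=2 Suck ⇒ in A — A clear, B dirty
t=3 Left ⇒ in A — A clear, B dirty
t=4 Right ⇒ in B — A clear, B dirty
t=5 Right ⇒ in B — A clear, B dirty

in B — A clear, B dirty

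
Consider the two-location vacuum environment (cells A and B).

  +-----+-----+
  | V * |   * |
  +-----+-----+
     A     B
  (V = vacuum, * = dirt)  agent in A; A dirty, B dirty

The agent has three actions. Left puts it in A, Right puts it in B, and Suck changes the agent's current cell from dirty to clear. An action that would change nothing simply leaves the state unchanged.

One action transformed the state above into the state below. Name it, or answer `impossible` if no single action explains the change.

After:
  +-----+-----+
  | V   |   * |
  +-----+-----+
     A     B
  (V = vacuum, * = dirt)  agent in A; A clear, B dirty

try  Left: (A; A:dirty, B:dirty)
try Right: (B; A:dirty, B:dirty)
try  Suck: (A; A:clear, B:dirty)  ← match

Suck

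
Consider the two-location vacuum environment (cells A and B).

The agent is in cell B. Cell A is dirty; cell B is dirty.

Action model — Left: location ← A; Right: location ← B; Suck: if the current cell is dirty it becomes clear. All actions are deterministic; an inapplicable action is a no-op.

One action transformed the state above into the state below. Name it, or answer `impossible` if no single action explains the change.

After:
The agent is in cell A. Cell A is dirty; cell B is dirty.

try  Left: loc=A A=dirty B=dirty  ← match
try Right: loc=B A=dirty B=dirty
try  Suck: loc=B A=dirty B=clear

Left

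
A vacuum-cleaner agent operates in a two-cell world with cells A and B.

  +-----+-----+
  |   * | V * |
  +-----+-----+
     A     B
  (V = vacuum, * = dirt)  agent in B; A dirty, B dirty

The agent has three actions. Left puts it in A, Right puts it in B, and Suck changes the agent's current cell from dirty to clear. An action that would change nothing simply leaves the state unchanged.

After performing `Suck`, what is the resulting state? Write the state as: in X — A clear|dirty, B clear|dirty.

in B — A dirty, B clear

start: in B — A dirty, B dirty
t=1 Suck ⇒ in B — A dirty, B clear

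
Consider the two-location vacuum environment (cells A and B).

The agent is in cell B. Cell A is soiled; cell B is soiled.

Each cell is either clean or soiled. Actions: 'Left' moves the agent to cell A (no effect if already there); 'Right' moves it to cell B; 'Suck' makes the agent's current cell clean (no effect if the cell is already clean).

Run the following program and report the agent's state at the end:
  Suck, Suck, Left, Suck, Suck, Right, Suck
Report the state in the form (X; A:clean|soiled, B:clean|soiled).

(B; A:clean, B:clean)

1) do Suck; now (B; A:soiled, B:clean)
2) do Suck; now (B; A:soiled, B:clean)
3) do Left; now (A; A:soiled, B:clean)
4) do Suck; now (A; A:clean, B:clean)
5) do Suck; now (A; A:clean, B:clean)
6) do Right; now (B; A:clean, B:clean)
7) do Suck; now (B; A:clean, B:clean)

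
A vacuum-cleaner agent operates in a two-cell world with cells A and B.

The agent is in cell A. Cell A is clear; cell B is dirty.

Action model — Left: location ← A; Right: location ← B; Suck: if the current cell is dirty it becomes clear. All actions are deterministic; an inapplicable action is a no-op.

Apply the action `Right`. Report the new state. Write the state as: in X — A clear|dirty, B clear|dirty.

start: in A — A clear, B dirty
Right (#1): in B — A clear, B dirty

in B — A clear, B dirty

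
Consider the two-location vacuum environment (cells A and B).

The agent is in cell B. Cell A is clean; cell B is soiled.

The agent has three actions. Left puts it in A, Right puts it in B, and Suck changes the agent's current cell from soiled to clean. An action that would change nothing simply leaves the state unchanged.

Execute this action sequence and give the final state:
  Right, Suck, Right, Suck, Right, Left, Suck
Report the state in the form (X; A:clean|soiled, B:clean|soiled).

(A; A:clean, B:clean)

step 1/7 (Right): (B; A:clean, B:soiled)
step 2/7 (Suck): (B; A:clean, B:clean)
step 3/7 (Right): (B; A:clean, B:clean)
step 4/7 (Suck): (B; A:clean, B:clean)
step 5/7 (Right): (B; A:clean, B:clean)
step 6/7 (Left): (A; A:clean, B:clean)
step 7/7 (Suck): (A; A:clean, B:clean)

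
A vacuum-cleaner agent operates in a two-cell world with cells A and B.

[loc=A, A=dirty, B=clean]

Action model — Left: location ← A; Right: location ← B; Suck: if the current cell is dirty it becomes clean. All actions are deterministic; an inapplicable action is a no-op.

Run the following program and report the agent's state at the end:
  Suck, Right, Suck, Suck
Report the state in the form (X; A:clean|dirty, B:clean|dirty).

step 1/4 (Suck): (A; A:clean, B:clean)
step 2/4 (Right): (B; A:clean, B:clean)
step 3/4 (Suck): (B; A:clean, B:clean)
step 4/4 (Suck): (B; A:clean, B:clean)

(B; A:clean, B:clean)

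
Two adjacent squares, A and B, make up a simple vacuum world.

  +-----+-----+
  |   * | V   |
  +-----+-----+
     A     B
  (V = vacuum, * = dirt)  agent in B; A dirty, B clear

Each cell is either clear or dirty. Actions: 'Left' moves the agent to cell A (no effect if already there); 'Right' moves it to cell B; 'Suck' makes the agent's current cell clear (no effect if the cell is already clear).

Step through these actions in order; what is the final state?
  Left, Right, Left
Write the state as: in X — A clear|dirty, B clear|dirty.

in A — A dirty, B clear

step 1/3 (Left): in A — A dirty, B clear
step 2/3 (Right): in B — A dirty, B clear
step 3/3 (Left): in A — A dirty, B clear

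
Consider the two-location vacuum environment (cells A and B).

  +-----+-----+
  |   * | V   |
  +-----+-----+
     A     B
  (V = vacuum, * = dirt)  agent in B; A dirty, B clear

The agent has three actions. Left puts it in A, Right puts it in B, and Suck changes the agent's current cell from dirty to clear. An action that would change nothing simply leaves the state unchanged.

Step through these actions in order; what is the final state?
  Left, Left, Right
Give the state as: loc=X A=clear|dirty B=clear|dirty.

loc=B A=dirty B=clear

1. Left → loc=A A=dirty B=clear
2. Left → loc=A A=dirty B=clear
3. Right → loc=B A=dirty B=clear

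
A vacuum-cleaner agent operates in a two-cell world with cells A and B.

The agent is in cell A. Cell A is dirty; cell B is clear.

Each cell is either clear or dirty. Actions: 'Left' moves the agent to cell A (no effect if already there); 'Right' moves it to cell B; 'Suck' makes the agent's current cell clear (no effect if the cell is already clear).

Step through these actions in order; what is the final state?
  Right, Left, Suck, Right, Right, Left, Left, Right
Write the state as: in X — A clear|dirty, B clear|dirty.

Right (#1): in B — A dirty, B clear
Left (#2): in A — A dirty, B clear
Suck (#3): in A — A clear, B clear
Right (#4): in B — A clear, B clear
Right (#5): in B — A clear, B clear
Left (#6): in A — A clear, B clear
Left (#7): in A — A clear, B clear
Right (#8): in B — A clear, B clear

in B — A clear, B clear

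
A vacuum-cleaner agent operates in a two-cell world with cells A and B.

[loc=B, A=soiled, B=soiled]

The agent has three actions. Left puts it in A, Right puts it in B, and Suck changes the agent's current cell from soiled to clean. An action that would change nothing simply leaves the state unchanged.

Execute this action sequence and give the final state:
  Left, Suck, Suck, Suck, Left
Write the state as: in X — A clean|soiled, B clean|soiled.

Left (#1): in A — A soiled, B soiled
Suck (#2): in A — A clean, B soiled
Suck (#3): in A — A clean, B soiled
Suck (#4): in A — A clean, B soiled
Left (#5): in A — A clean, B soiled

in A — A clean, B soiled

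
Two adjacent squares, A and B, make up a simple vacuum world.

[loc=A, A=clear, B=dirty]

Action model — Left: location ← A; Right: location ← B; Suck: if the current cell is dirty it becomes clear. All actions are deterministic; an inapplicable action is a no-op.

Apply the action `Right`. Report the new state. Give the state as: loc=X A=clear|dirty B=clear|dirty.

loc=B A=clear B=dirty

start: loc=A A=clear B=dirty
[1] after Right: loc=B A=clear B=dirty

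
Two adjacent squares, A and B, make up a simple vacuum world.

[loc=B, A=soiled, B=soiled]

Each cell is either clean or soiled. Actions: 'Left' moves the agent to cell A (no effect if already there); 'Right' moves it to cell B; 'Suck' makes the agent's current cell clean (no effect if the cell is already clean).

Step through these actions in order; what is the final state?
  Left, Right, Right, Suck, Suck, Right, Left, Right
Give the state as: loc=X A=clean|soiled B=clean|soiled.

step 1/8 (Left): loc=A A=soiled B=soiled
step 2/8 (Right): loc=B A=soiled B=soiled
step 3/8 (Right): loc=B A=soiled B=soiled
step 4/8 (Suck): loc=B A=soiled B=clean
step 5/8 (Suck): loc=B A=soiled B=clean
step 6/8 (Right): loc=B A=soiled B=clean
step 7/8 (Left): loc=A A=soiled B=clean
step 8/8 (Right): loc=B A=soiled B=clean

loc=B A=soiled B=clean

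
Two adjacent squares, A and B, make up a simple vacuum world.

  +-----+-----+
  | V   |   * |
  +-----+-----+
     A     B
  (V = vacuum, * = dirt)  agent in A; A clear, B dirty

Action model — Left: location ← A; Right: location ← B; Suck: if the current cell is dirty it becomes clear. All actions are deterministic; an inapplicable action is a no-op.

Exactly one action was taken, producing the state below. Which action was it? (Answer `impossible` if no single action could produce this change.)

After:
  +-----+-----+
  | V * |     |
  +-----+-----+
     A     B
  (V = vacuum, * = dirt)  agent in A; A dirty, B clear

try  Left: <A|clear|dirty>
try Right: <B|clear|dirty>
try  Suck: <A|clear|dirty>
no single action produces the after-state

impossible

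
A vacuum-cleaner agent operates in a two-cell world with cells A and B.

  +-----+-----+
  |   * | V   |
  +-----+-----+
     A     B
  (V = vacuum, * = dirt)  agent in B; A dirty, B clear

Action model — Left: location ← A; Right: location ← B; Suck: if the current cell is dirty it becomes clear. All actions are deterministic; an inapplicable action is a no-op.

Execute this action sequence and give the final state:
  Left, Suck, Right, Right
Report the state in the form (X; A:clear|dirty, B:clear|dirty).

step 1/4 (Left): (A; A:dirty, B:clear)
step 2/4 (Suck): (A; A:clear, B:clear)
step 3/4 (Right): (B; A:clear, B:clear)
step 4/4 (Right): (B; A:clear, B:clear)

(B; A:clear, B:clear)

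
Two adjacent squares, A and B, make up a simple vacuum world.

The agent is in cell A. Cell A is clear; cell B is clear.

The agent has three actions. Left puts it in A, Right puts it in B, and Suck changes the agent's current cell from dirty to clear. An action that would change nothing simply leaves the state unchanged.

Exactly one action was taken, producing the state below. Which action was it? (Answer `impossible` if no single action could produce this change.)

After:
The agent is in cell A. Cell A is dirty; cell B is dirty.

try  Left: loc=A A=clear B=clear
try Right: loc=B A=clear B=clear
try  Suck: loc=A A=clear B=clear
no single action produces the after-state

impossible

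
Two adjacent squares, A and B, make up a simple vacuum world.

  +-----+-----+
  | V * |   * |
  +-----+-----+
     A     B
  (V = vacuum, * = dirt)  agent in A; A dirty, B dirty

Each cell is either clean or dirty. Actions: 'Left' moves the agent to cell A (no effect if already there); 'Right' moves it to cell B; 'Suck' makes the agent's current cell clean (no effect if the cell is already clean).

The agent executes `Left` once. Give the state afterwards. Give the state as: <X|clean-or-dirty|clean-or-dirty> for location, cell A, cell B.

start: <A|dirty|dirty>
Left (#1): <A|dirty|dirty>

<A|dirty|dirty>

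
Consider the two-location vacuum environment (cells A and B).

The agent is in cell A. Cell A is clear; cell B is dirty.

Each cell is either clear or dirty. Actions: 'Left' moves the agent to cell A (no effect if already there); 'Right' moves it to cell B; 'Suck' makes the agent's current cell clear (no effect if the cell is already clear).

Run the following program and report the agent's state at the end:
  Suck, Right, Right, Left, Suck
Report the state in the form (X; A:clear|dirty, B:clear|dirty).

t=1 Suck ⇒ (A; A:clear, B:dirty)
t=2 Right ⇒ (B; A:clear, B:dirty)
t=3 Right ⇒ (B; A:clear, B:dirty)
t=4 Left ⇒ (A; A:clear, B:dirty)
t=5 Suck ⇒ (A; A:clear, B:dirty)

(A; A:clear, B:dirty)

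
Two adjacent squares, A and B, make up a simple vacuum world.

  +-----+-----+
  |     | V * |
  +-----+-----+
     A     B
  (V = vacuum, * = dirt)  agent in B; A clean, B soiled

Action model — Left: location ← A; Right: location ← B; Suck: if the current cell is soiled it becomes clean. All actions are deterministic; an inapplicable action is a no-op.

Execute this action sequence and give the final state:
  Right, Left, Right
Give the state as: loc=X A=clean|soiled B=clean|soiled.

Right (#1): loc=B A=clean B=soiled
Left (#2): loc=A A=clean B=soiled
Right (#3): loc=B A=clean B=soiled

loc=B A=clean B=soiled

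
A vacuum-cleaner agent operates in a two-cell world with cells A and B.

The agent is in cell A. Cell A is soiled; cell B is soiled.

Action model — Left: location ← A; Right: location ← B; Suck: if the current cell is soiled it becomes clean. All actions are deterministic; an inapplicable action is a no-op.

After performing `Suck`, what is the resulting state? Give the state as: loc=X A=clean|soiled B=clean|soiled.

start: loc=A A=soiled B=soiled
Suck (#1): loc=A A=clean B=soiled

loc=A A=clean B=soiled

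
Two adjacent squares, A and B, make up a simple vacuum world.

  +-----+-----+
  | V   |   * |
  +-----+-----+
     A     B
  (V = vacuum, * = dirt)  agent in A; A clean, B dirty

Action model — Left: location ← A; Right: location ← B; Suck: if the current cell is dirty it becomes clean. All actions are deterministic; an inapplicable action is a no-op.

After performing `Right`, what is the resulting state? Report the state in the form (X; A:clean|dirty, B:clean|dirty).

start: (A; A:clean, B:dirty)
step 1/1 (Right): (B; A:clean, B:dirty)

(B; A:clean, B:dirty)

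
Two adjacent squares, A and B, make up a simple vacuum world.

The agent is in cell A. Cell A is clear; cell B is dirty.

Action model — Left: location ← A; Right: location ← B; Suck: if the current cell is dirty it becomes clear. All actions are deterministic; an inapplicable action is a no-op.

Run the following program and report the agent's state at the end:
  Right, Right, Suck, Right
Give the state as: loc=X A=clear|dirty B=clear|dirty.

loc=B A=clear B=clear

[1] after Right: loc=B A=clear B=dirty
[2] after Right: loc=B A=clear B=dirty
[3] after Suck: loc=B A=clear B=clear
[4] after Right: loc=B A=clear B=clear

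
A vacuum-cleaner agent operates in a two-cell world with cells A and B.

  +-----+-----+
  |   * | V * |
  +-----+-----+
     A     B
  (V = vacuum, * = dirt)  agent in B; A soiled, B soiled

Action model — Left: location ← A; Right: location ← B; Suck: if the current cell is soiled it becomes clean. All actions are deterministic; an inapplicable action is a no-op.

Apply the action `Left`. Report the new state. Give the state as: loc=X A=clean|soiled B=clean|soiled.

start: loc=B A=soiled B=soiled
1. Left → loc=A A=soiled B=soiled

loc=A A=soiled B=soiled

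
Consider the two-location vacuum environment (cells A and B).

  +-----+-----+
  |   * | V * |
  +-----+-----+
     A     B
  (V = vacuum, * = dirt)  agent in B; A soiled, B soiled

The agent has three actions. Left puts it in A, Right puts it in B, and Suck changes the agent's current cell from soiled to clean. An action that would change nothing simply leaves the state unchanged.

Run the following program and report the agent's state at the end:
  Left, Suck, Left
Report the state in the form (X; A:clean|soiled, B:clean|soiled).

Left (#1): (A; A:soiled, B:soiled)
Suck (#2): (A; A:clean, B:soiled)
Left (#3): (A; A:clean, B:soiled)

(A; A:clean, B:soiled)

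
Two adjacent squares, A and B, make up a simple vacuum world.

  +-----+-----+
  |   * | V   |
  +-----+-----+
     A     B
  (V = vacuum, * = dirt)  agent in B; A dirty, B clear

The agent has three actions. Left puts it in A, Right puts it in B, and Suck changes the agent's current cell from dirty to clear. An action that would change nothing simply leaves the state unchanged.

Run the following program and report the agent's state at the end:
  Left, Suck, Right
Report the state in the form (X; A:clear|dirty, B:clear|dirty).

(B; A:clear, B:clear)

t=1 Left ⇒ (A; A:dirty, B:clear)
t=2 Suck ⇒ (A; A:clear, B:clear)
t=3 Right ⇒ (B; A:clear, B:clear)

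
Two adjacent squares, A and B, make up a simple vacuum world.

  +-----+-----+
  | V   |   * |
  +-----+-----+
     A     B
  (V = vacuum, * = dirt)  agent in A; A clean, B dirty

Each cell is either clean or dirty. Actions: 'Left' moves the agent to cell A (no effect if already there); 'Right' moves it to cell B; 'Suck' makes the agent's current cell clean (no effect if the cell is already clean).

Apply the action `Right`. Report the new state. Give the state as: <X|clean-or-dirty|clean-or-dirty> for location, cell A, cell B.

start: <A|clean|dirty>
1) do Right; now <B|clean|dirty>

<B|clean|dirty>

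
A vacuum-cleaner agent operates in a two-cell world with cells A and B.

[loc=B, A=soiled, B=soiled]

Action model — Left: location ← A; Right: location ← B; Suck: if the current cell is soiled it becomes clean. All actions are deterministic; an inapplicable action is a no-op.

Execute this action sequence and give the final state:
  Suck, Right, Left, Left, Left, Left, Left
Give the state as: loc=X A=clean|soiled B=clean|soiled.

loc=A A=soiled B=clean

1) do Suck; now loc=B A=soiled B=clean
2) do Right; now loc=B A=soiled B=clean
3) do Left; now loc=A A=soiled B=clean
4) do Left; now loc=A A=soiled B=clean
5) do Left; now loc=A A=soiled B=clean
6) do Left; now loc=A A=soiled B=clean
7) do Left; now loc=A A=soiled B=clean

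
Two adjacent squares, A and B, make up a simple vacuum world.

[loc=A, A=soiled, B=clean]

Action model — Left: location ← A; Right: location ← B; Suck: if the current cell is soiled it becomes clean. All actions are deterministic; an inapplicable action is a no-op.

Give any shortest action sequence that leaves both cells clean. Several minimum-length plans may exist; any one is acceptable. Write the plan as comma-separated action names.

[1] after Suck: (A; A:clean, B:clean)
min 1: A is soiled, one Suck

Suck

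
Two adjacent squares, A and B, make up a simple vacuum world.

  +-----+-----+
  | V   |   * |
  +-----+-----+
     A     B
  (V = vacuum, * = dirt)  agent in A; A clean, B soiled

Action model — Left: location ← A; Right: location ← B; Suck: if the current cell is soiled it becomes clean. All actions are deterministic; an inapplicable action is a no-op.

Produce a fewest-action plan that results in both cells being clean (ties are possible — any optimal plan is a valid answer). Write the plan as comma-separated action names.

Right, Suck

1. Right → <B|clean|soiled>
2. Suck → <B|clean|clean>
min 2: go B then Suck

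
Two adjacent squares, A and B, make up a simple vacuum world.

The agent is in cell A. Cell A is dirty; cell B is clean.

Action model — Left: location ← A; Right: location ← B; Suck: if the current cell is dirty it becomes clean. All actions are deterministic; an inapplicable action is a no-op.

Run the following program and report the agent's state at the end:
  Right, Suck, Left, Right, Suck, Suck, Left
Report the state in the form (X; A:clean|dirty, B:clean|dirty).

1. Right → (B; A:dirty, B:clean)
2. Suck → (B; A:dirty, B:clean)
3. Left → (A; A:dirty, B:clean)
4. Right → (B; A:dirty, B:clean)
5. Suck → (B; A:dirty, B:clean)
6. Suck → (B; A:dirty, B:clean)
7. Left → (A; A:dirty, B:clean)

(A; A:dirty, B:clean)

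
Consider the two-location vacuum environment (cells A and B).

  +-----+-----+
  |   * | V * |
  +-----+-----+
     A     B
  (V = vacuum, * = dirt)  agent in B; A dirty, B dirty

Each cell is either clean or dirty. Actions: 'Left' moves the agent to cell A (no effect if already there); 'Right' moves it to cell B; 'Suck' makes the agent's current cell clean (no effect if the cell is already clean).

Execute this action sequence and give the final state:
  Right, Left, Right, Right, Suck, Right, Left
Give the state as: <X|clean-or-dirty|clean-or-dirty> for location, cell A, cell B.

<A|dirty|clean>

1) do Right; now <B|dirty|dirty>
2) do Left; now <A|dirty|dirty>
3) do Right; now <B|dirty|dirty>
4) do Right; now <B|dirty|dirty>
5) do Suck; now <B|dirty|clean>
6) do Right; now <B|dirty|clean>
7) do Left; now <A|dirty|clean>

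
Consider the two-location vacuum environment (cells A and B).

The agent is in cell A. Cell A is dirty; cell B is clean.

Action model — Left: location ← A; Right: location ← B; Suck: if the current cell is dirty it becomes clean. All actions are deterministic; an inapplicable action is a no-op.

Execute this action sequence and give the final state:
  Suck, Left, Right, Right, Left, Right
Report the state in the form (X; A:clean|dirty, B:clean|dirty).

[1] after Suck: (A; A:clean, B:clean)
[2] after Left: (A; A:clean, B:clean)
[3] after Right: (B; A:clean, B:clean)
[4] after Right: (B; A:clean, B:clean)
[5] after Left: (A; A:clean, B:clean)
[6] after Right: (B; A:clean, B:clean)

(B; A:clean, B:clean)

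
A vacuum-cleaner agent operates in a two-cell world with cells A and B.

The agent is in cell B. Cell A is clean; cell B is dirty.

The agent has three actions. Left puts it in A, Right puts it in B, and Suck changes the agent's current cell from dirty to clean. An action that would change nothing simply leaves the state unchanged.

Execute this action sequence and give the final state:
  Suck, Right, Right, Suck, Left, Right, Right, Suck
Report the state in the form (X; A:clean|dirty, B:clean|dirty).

(B; A:clean, B:clean)

step 1/8 (Suck): (B; A:clean, B:clean)
step 2/8 (Right): (B; A:clean, B:clean)
step 3/8 (Right): (B; A:clean, B:clean)
step 4/8 (Suck): (B; A:clean, B:clean)
step 5/8 (Left): (A; A:clean, B:clean)
step 6/8 (Right): (B; A:clean, B:clean)
step 7/8 (Right): (B; A:clean, B:clean)
step 8/8 (Suck): (B; A:clean, B:clean)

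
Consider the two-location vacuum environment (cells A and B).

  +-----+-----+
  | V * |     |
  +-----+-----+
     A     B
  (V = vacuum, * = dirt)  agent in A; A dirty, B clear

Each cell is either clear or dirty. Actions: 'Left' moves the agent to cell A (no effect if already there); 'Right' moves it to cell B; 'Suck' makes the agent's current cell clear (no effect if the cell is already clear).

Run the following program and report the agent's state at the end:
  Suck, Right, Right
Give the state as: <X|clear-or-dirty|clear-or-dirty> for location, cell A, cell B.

Suck (#1): <A|clear|clear>
Right (#2): <B|clear|clear>
Right (#3): <B|clear|clear>

<B|clear|clear>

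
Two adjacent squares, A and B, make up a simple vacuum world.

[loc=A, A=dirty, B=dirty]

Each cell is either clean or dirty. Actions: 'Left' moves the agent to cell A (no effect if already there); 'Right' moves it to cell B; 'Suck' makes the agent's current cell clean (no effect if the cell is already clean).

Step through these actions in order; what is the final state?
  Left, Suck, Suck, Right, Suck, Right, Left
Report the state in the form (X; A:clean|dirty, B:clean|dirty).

(A; A:clean, B:clean)

t=1 Left ⇒ (A; A:dirty, B:dirty)
t=2 Suck ⇒ (A; A:clean, B:dirty)
t=3 Suck ⇒ (A; A:clean, B:dirty)
t=4 Right ⇒ (B; A:clean, B:dirty)
t=5 Suck ⇒ (B; A:clean, B:clean)
t=6 Right ⇒ (B; A:clean, B:clean)
t=7 Left ⇒ (A; A:clean, B:clean)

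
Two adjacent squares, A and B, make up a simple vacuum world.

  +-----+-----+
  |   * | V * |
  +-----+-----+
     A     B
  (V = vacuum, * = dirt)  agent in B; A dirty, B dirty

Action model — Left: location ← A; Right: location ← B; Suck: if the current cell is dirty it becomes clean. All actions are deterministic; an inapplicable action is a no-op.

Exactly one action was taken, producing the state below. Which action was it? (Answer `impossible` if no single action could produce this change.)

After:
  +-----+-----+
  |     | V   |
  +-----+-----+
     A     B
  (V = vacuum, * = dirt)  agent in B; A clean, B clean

impossible

try  Left: <A|dirty|dirty>
try Right: <B|dirty|dirty>
try  Suck: <B|dirty|clean>
no single action produces the after-state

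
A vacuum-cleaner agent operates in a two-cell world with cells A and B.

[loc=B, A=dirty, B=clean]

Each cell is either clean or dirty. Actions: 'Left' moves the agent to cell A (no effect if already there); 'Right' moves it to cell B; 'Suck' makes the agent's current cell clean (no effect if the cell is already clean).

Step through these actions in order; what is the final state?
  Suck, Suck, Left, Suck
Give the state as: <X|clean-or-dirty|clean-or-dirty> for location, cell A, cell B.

1. Suck → <B|dirty|clean>
2. Suck → <B|dirty|clean>
3. Left → <A|dirty|clean>
4. Suck → <A|clean|clean>

<A|clean|clean>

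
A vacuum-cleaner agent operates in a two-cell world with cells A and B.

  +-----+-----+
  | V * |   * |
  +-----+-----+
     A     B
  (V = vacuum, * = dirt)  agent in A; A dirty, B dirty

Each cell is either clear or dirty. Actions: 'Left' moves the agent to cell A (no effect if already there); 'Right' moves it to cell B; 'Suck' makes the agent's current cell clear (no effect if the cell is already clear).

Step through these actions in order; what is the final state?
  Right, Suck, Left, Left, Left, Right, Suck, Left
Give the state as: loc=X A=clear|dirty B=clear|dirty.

loc=A A=dirty B=clear

t=1 Right ⇒ loc=B A=dirty B=dirty
t=2 Suck ⇒ loc=B A=dirty B=clear
t=3 Left ⇒ loc=A A=dirty B=clear
t=4 Left ⇒ loc=A A=dirty B=clear
t=5 Left ⇒ loc=A A=dirty B=clear
t=6 Right ⇒ loc=B A=dirty B=clear
t=7 Suck ⇒ loc=B A=dirty B=clear
t=8 Left ⇒ loc=A A=dirty B=clear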